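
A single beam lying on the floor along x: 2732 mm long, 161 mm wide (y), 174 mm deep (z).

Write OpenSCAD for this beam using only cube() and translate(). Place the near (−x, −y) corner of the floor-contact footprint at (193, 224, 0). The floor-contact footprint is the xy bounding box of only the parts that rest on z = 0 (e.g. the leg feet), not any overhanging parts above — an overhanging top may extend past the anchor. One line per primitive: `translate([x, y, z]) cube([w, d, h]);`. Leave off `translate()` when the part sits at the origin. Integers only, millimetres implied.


translate([193, 224, 0]) cube([2732, 161, 174]);


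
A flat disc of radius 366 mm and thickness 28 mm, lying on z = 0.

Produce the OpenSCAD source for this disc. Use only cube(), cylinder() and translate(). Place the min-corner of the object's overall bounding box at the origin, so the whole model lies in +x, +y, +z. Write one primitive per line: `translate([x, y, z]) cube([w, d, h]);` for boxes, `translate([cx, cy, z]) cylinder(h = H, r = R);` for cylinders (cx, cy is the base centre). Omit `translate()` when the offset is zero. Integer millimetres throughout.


translate([366, 366, 0]) cylinder(h = 28, r = 366);


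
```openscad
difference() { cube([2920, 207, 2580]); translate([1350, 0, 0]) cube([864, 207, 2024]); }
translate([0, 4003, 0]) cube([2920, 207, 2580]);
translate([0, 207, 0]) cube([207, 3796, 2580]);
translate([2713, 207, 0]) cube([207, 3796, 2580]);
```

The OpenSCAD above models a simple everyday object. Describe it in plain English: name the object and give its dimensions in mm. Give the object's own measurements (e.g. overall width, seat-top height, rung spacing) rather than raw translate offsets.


A single room: four walls, each 2580 mm tall and 207 mm thick, enclosing an outside footprint 2920×4210 mm (x × y), no floor or roof. The front and back walls (−y and +y sides) run the full x-width; the side walls fit between their inner faces. A door opening 864 mm wide and 2024 mm tall is cut through the front wall from the floor up, its −x edge 1350 mm from the wall's −x end.


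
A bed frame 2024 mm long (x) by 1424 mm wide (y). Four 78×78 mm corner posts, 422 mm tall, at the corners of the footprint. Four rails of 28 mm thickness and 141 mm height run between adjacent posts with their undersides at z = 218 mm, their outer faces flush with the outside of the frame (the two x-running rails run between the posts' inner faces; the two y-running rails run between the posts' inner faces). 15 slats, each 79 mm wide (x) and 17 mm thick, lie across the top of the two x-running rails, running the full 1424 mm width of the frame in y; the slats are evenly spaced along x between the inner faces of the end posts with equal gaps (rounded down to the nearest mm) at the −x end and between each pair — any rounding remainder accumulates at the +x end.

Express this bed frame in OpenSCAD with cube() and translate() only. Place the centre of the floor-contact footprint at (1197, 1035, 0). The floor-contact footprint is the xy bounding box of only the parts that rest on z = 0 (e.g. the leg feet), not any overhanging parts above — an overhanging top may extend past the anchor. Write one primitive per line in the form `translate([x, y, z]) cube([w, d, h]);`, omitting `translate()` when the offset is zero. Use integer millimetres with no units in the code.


translate([185, 323, 0]) cube([78, 78, 422]);
translate([185, 1669, 0]) cube([78, 78, 422]);
translate([2131, 323, 0]) cube([78, 78, 422]);
translate([2131, 1669, 0]) cube([78, 78, 422]);
translate([263, 323, 218]) cube([1868, 28, 141]);
translate([263, 1719, 218]) cube([1868, 28, 141]);
translate([185, 401, 218]) cube([28, 1268, 141]);
translate([2181, 401, 218]) cube([28, 1268, 141]);
translate([305, 323, 359]) cube([79, 1424, 17]);
translate([426, 323, 359]) cube([79, 1424, 17]);
translate([547, 323, 359]) cube([79, 1424, 17]);
translate([668, 323, 359]) cube([79, 1424, 17]);
translate([789, 323, 359]) cube([79, 1424, 17]);
translate([910, 323, 359]) cube([79, 1424, 17]);
translate([1031, 323, 359]) cube([79, 1424, 17]);
translate([1152, 323, 359]) cube([79, 1424, 17]);
translate([1273, 323, 359]) cube([79, 1424, 17]);
translate([1394, 323, 359]) cube([79, 1424, 17]);
translate([1515, 323, 359]) cube([79, 1424, 17]);
translate([1636, 323, 359]) cube([79, 1424, 17]);
translate([1757, 323, 359]) cube([79, 1424, 17]);
translate([1878, 323, 359]) cube([79, 1424, 17]);
translate([1999, 323, 359]) cube([79, 1424, 17]);


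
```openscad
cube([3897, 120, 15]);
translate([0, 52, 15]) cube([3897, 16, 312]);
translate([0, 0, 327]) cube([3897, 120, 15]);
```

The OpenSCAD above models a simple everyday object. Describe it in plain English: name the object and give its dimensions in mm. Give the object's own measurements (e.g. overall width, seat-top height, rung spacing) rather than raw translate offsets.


An I-beam lying along x, 3897 mm long. Overall section height 342 mm. Two flanges 120 mm wide (y) and 15 mm thick, one on the floor and one at the top; a web 16 mm thick runs between them, centred on the flange width.


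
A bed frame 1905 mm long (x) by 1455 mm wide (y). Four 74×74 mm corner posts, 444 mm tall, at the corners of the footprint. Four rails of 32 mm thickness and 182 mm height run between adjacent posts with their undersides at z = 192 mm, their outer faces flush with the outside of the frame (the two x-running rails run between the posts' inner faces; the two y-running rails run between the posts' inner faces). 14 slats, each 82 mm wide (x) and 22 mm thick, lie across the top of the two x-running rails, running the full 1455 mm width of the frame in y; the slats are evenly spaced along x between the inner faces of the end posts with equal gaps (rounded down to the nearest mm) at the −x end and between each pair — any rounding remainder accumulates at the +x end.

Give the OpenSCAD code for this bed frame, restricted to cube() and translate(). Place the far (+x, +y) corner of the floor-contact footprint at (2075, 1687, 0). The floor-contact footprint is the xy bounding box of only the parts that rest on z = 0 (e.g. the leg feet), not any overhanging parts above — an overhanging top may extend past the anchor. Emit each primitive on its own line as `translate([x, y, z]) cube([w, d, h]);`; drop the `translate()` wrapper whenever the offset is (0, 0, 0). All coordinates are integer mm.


translate([170, 232, 0]) cube([74, 74, 444]);
translate([170, 1613, 0]) cube([74, 74, 444]);
translate([2001, 232, 0]) cube([74, 74, 444]);
translate([2001, 1613, 0]) cube([74, 74, 444]);
translate([244, 232, 192]) cube([1757, 32, 182]);
translate([244, 1655, 192]) cube([1757, 32, 182]);
translate([170, 306, 192]) cube([32, 1307, 182]);
translate([2043, 306, 192]) cube([32, 1307, 182]);
translate([284, 232, 374]) cube([82, 1455, 22]);
translate([406, 232, 374]) cube([82, 1455, 22]);
translate([528, 232, 374]) cube([82, 1455, 22]);
translate([650, 232, 374]) cube([82, 1455, 22]);
translate([772, 232, 374]) cube([82, 1455, 22]);
translate([894, 232, 374]) cube([82, 1455, 22]);
translate([1016, 232, 374]) cube([82, 1455, 22]);
translate([1138, 232, 374]) cube([82, 1455, 22]);
translate([1260, 232, 374]) cube([82, 1455, 22]);
translate([1382, 232, 374]) cube([82, 1455, 22]);
translate([1504, 232, 374]) cube([82, 1455, 22]);
translate([1626, 232, 374]) cube([82, 1455, 22]);
translate([1748, 232, 374]) cube([82, 1455, 22]);
translate([1870, 232, 374]) cube([82, 1455, 22]);


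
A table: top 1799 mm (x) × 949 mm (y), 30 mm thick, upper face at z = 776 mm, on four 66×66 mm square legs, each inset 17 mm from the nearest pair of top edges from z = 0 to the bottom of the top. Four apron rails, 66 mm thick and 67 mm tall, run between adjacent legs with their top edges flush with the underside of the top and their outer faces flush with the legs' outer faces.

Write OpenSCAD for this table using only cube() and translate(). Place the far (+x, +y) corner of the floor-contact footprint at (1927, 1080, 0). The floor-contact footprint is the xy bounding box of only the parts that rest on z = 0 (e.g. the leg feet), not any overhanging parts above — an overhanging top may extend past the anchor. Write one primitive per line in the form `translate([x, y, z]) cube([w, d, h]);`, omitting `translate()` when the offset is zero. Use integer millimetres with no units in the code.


// leg_h = 776 - 30 = 746
// apron z = 746 - 67 = 679
translate([145, 148, 746]) cube([1799, 949, 30]);
translate([162, 165, 0]) cube([66, 66, 746]);
translate([1861, 165, 0]) cube([66, 66, 746]);
translate([162, 1014, 0]) cube([66, 66, 746]);
translate([1861, 1014, 0]) cube([66, 66, 746]);
translate([228, 165, 679]) cube([1633, 66, 67]);
translate([228, 1014, 679]) cube([1633, 66, 67]);
translate([162, 231, 679]) cube([66, 783, 67]);
translate([1861, 231, 679]) cube([66, 783, 67]);


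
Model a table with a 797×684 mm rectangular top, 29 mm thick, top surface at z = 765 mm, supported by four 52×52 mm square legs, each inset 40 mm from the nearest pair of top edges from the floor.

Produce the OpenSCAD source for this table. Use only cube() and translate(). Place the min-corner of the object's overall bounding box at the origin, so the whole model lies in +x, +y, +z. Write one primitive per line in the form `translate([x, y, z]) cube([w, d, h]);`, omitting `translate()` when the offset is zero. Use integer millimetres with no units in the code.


// leg_h = 765 - 29 = 736
translate([0, 0, 736]) cube([797, 684, 29]);
translate([40, 40, 0]) cube([52, 52, 736]);
translate([705, 40, 0]) cube([52, 52, 736]);
translate([40, 592, 0]) cube([52, 52, 736]);
translate([705, 592, 0]) cube([52, 52, 736]);


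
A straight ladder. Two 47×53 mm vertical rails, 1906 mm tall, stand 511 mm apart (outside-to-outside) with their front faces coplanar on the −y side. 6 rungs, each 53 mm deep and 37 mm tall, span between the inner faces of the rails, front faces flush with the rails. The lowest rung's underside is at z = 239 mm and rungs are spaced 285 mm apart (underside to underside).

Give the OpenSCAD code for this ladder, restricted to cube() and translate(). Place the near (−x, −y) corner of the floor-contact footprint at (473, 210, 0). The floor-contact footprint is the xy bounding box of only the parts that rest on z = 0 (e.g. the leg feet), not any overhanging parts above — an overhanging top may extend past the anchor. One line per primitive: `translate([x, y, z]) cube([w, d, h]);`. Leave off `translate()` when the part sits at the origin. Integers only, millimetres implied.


translate([473, 210, 0]) cube([47, 53, 1906]);
translate([937, 210, 0]) cube([47, 53, 1906]);
translate([520, 210, 239]) cube([417, 53, 37]);
translate([520, 210, 524]) cube([417, 53, 37]);
translate([520, 210, 809]) cube([417, 53, 37]);
translate([520, 210, 1094]) cube([417, 53, 37]);
translate([520, 210, 1379]) cube([417, 53, 37]);
translate([520, 210, 1664]) cube([417, 53, 37]);


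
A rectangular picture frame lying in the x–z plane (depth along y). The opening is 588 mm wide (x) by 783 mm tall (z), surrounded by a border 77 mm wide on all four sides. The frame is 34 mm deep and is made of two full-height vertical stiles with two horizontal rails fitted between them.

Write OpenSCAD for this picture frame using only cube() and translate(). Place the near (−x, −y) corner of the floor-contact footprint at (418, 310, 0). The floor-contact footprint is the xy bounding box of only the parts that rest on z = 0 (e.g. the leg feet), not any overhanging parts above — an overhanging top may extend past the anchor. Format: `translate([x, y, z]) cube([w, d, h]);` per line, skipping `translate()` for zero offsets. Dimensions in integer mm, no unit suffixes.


translate([418, 310, 0]) cube([77, 34, 937]);
translate([1083, 310, 0]) cube([77, 34, 937]);
translate([495, 310, 0]) cube([588, 34, 77]);
translate([495, 310, 860]) cube([588, 34, 77]);


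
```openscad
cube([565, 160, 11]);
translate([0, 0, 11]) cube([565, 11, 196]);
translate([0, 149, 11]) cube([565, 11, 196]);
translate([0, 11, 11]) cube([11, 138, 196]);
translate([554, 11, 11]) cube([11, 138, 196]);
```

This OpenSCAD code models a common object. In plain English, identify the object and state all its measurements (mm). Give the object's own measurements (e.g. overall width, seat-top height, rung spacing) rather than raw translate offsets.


An open-topped rectangular box: outside dimensions 565×160×207 mm, with a uniform wall and base thickness of 11 mm. The base is a full 565×160 slab on the floor; four walls sit on top of the base. The front and back walls (the −y and +y sides) span the full width; the two side walls fit between them.


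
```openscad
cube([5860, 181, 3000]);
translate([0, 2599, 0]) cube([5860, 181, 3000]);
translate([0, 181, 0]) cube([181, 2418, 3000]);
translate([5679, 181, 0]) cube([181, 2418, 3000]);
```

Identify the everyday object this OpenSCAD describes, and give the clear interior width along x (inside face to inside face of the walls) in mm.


A house (or room) frame. The interior width is 5498 mm.

Four 3000 mm walls enclosing a rectangle with no floor or roof — a room or house frame. Outside width is 5860 mm and wall thickness is 181 mm, so the interior width is 5860 − 2 × 181 = 5498 mm.


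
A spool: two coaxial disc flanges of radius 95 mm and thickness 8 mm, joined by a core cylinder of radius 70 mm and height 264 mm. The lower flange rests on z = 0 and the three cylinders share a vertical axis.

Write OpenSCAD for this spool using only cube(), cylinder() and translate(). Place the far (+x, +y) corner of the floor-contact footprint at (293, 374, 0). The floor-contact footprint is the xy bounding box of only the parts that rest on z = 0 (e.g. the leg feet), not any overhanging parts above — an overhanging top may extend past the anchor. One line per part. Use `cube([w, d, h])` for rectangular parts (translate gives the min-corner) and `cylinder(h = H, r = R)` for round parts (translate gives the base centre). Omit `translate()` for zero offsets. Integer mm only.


translate([198, 279, 0]) cylinder(h = 8, r = 95);
translate([198, 279, 8]) cylinder(h = 264, r = 70);
translate([198, 279, 272]) cylinder(h = 8, r = 95);


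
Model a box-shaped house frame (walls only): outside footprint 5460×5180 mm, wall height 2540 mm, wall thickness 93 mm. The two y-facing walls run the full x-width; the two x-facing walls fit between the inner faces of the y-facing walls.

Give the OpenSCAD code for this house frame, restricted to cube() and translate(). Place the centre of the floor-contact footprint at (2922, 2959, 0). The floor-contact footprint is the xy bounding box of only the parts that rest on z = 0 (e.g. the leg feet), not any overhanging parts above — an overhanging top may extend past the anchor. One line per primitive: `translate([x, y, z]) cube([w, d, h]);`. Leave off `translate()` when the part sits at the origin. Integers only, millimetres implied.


translate([192, 369, 0]) cube([5460, 93, 2540]);
translate([192, 5456, 0]) cube([5460, 93, 2540]);
translate([192, 462, 0]) cube([93, 4994, 2540]);
translate([5559, 462, 0]) cube([93, 4994, 2540]);


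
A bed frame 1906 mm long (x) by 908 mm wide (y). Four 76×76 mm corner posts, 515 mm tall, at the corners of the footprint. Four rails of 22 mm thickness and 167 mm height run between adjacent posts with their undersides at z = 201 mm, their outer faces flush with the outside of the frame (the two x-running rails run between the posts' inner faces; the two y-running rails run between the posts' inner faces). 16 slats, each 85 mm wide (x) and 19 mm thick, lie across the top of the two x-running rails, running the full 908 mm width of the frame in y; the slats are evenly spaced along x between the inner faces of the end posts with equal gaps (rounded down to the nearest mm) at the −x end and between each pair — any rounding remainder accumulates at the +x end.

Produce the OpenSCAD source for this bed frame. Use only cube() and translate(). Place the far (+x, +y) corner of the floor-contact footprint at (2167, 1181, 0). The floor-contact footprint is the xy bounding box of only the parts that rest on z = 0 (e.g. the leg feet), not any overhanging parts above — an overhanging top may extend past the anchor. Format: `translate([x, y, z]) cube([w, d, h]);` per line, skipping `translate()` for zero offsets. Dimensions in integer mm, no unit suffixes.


translate([261, 273, 0]) cube([76, 76, 515]);
translate([261, 1105, 0]) cube([76, 76, 515]);
translate([2091, 273, 0]) cube([76, 76, 515]);
translate([2091, 1105, 0]) cube([76, 76, 515]);
translate([337, 273, 201]) cube([1754, 22, 167]);
translate([337, 1159, 201]) cube([1754, 22, 167]);
translate([261, 349, 201]) cube([22, 756, 167]);
translate([2145, 349, 201]) cube([22, 756, 167]);
translate([360, 273, 368]) cube([85, 908, 19]);
translate([468, 273, 368]) cube([85, 908, 19]);
translate([576, 273, 368]) cube([85, 908, 19]);
translate([684, 273, 368]) cube([85, 908, 19]);
translate([792, 273, 368]) cube([85, 908, 19]);
translate([900, 273, 368]) cube([85, 908, 19]);
translate([1008, 273, 368]) cube([85, 908, 19]);
translate([1116, 273, 368]) cube([85, 908, 19]);
translate([1224, 273, 368]) cube([85, 908, 19]);
translate([1332, 273, 368]) cube([85, 908, 19]);
translate([1440, 273, 368]) cube([85, 908, 19]);
translate([1548, 273, 368]) cube([85, 908, 19]);
translate([1656, 273, 368]) cube([85, 908, 19]);
translate([1764, 273, 368]) cube([85, 908, 19]);
translate([1872, 273, 368]) cube([85, 908, 19]);
translate([1980, 273, 368]) cube([85, 908, 19]);


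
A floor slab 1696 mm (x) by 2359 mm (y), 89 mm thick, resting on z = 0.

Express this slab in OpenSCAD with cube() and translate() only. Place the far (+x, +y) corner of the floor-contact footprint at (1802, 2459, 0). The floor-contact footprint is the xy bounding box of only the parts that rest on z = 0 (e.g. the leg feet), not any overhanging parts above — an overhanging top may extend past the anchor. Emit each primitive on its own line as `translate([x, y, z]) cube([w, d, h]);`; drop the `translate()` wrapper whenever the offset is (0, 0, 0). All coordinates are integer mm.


translate([106, 100, 0]) cube([1696, 2359, 89]);


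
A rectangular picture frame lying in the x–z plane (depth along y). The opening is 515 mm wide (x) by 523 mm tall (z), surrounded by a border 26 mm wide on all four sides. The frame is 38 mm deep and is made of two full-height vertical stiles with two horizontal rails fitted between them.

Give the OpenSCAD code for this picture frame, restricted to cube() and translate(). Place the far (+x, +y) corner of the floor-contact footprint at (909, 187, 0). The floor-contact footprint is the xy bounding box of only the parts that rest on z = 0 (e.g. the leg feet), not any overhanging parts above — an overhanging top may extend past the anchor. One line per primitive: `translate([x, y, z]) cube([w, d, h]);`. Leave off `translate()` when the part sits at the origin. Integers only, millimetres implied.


translate([342, 149, 0]) cube([26, 38, 575]);
translate([883, 149, 0]) cube([26, 38, 575]);
translate([368, 149, 0]) cube([515, 38, 26]);
translate([368, 149, 549]) cube([515, 38, 26]);


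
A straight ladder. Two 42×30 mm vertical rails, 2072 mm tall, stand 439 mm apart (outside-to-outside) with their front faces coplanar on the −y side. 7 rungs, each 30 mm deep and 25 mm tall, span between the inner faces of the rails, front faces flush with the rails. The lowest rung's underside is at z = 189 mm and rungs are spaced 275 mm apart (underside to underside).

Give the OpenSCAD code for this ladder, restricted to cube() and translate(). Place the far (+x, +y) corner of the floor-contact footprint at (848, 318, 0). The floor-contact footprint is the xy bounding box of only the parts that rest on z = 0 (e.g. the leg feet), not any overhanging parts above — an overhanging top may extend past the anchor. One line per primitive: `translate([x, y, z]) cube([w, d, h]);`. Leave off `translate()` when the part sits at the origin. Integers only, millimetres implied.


translate([409, 288, 0]) cube([42, 30, 2072]);
translate([806, 288, 0]) cube([42, 30, 2072]);
translate([451, 288, 189]) cube([355, 30, 25]);
translate([451, 288, 464]) cube([355, 30, 25]);
translate([451, 288, 739]) cube([355, 30, 25]);
translate([451, 288, 1014]) cube([355, 30, 25]);
translate([451, 288, 1289]) cube([355, 30, 25]);
translate([451, 288, 1564]) cube([355, 30, 25]);
translate([451, 288, 1839]) cube([355, 30, 25]);


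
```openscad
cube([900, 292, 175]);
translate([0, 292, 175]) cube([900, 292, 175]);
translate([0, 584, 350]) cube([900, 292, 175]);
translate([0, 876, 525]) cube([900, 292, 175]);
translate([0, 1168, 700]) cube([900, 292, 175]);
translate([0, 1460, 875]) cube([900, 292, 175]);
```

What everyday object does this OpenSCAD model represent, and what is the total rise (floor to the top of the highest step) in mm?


A staircase. The total rise is 1050 mm.

6 identical blocks, each offset up and back from the previous — a staircase. Each step is 175 mm tall and there are 6 of them, so the total rise is 6 × 175 = 1050 mm.


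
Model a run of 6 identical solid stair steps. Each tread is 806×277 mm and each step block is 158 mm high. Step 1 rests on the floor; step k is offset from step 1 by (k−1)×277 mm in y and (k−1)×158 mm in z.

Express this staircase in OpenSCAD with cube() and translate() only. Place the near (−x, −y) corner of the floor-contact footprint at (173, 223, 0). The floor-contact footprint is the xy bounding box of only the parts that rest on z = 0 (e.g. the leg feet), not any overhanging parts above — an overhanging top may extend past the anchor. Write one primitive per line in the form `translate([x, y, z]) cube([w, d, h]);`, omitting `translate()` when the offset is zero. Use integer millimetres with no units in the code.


translate([173, 223, 0]) cube([806, 277, 158]);
translate([173, 500, 158]) cube([806, 277, 158]);
translate([173, 777, 316]) cube([806, 277, 158]);
translate([173, 1054, 474]) cube([806, 277, 158]);
translate([173, 1331, 632]) cube([806, 277, 158]);
translate([173, 1608, 790]) cube([806, 277, 158]);


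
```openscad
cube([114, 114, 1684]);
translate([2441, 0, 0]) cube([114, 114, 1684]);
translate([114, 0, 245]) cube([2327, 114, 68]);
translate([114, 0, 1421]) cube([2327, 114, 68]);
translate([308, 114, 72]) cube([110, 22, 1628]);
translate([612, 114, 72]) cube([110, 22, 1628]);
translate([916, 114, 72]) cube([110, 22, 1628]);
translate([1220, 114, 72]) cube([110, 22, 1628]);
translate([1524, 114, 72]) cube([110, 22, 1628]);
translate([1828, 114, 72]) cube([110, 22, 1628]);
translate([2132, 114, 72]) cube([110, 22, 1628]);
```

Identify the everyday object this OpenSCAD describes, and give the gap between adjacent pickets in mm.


A fence section. The picket gap is 194 mm.

Two posts, two rails, 7 pickets — a fence section. Span 2327 mm holds 7 pickets of 110 mm with 8 equal gaps: ⌊(2327 − 7·110) / 8⌋ = 194 mm.


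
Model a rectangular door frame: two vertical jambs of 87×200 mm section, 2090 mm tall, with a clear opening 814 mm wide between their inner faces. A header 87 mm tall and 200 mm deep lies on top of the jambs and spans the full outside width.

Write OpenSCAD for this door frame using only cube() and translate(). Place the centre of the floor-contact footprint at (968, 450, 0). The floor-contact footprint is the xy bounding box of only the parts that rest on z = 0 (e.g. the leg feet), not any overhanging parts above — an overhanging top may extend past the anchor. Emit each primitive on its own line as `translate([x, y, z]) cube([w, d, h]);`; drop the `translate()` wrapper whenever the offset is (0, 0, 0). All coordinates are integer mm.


translate([474, 350, 0]) cube([87, 200, 2090]);
translate([1375, 350, 0]) cube([87, 200, 2090]);
translate([474, 350, 2090]) cube([988, 200, 87]);


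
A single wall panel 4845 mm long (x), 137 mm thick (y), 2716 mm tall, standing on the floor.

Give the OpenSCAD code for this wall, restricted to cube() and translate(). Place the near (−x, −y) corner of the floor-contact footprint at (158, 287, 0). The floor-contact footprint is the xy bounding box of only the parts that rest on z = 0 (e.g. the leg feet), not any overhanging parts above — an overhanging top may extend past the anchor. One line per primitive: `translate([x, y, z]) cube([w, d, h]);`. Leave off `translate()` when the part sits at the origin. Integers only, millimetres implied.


translate([158, 287, 0]) cube([4845, 137, 2716]);


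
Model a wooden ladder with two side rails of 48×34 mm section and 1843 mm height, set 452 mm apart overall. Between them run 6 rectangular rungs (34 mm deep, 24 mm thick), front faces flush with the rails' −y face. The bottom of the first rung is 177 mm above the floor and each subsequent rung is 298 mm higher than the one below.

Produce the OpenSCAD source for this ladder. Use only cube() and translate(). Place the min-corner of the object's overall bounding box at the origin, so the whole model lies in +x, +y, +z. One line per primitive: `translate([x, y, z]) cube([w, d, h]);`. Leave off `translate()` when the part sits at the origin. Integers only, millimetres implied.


cube([48, 34, 1843]);
translate([404, 0, 0]) cube([48, 34, 1843]);
translate([48, 0, 177]) cube([356, 34, 24]);
translate([48, 0, 475]) cube([356, 34, 24]);
translate([48, 0, 773]) cube([356, 34, 24]);
translate([48, 0, 1071]) cube([356, 34, 24]);
translate([48, 0, 1369]) cube([356, 34, 24]);
translate([48, 0, 1667]) cube([356, 34, 24]);


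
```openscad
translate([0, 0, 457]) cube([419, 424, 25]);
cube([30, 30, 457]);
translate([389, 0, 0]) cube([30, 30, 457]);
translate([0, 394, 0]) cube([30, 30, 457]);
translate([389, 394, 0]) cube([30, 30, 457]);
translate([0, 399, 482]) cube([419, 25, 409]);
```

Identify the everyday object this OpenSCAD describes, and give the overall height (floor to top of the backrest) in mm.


A chair. The overall height is 891 mm.

A slab on four corner posts with a tall panel at the back — a chair. The seat slab sits at z = 457 with thickness 25, and the 409 mm backrest starts at the seat top, so the overall height is 457 + 25 + 409 = 891 mm.


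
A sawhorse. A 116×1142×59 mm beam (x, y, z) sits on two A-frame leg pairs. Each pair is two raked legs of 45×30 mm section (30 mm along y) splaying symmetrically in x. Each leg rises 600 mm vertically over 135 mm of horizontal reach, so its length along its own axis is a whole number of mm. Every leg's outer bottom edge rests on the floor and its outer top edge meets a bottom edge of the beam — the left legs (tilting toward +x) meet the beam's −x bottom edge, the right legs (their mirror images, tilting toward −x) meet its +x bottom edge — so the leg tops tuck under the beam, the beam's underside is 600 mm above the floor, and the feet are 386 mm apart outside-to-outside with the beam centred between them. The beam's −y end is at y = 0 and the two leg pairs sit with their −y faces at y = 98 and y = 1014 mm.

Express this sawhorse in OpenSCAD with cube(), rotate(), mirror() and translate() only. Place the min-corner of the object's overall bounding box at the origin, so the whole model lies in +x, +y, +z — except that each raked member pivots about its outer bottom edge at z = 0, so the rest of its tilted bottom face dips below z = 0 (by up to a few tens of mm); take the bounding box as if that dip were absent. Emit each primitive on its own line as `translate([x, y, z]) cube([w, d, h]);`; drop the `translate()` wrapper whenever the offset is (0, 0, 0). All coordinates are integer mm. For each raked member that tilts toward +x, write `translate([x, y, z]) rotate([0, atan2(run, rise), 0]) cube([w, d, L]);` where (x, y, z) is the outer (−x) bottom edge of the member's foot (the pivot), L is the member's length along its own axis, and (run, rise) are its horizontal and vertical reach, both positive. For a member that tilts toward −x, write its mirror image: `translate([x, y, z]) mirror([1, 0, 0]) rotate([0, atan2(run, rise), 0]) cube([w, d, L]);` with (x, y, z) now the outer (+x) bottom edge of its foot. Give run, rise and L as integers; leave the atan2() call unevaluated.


// leg length = √(135² + 600²) = 615
// right-leg outer foot x = 2·135 + 116 = 386
// beam min-corner = (135, 0, 600)
translate([135, 0, 600]) cube([116, 1142, 59]);
translate([0, 98, 0]) rotate([0, atan2(135, 600), 0]) cube([45, 30, 615]);
translate([386, 98, 0]) mirror([1, 0, 0]) rotate([0, atan2(135, 600), 0]) cube([45, 30, 615]);
translate([0, 1014, 0]) rotate([0, atan2(135, 600), 0]) cube([45, 30, 615]);
translate([386, 1014, 0]) mirror([1, 0, 0]) rotate([0, atan2(135, 600), 0]) cube([45, 30, 615]);


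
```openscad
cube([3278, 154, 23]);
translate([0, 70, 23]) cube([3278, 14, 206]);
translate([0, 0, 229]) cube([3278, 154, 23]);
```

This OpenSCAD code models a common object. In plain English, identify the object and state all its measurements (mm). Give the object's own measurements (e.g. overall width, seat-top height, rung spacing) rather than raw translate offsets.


An I-beam lying along x, 3278 mm long. Overall section height 252 mm. Two flanges 154 mm wide (y) and 23 mm thick, one on the floor and one at the top; a web 14 mm thick runs between them, centred on the flange width.


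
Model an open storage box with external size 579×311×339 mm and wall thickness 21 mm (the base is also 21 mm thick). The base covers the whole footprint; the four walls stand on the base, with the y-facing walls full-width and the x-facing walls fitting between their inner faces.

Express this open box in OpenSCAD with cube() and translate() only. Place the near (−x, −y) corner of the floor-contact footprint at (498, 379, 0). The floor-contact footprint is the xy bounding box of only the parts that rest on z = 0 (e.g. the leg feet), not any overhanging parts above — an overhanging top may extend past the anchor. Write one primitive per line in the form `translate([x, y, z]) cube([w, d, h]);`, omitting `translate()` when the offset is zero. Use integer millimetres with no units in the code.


translate([498, 379, 0]) cube([579, 311, 21]);
translate([498, 379, 21]) cube([579, 21, 318]);
translate([498, 669, 21]) cube([579, 21, 318]);
translate([498, 400, 21]) cube([21, 269, 318]);
translate([1056, 400, 21]) cube([21, 269, 318]);


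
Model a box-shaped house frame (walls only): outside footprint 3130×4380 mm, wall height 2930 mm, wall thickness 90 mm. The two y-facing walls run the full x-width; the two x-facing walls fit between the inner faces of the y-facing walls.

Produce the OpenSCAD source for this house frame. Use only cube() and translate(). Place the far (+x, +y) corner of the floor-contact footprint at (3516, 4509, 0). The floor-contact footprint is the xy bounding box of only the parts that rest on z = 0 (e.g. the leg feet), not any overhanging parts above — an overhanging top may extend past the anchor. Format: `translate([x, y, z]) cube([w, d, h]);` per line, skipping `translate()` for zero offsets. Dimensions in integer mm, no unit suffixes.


translate([386, 129, 0]) cube([3130, 90, 2930]);
translate([386, 4419, 0]) cube([3130, 90, 2930]);
translate([386, 219, 0]) cube([90, 4200, 2930]);
translate([3426, 219, 0]) cube([90, 4200, 2930]);


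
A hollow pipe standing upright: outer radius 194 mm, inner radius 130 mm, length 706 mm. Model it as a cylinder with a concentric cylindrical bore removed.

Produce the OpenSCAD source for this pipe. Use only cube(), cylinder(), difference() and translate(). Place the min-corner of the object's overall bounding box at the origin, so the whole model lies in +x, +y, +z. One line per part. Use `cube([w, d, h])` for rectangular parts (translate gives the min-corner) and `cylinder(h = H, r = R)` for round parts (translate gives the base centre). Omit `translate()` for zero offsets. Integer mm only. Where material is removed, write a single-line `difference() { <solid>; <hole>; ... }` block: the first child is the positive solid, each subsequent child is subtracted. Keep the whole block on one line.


difference() { translate([194, 194, 0]) cylinder(h = 706, r = 194); translate([194, 194, 0]) cylinder(h = 706, r = 130); }


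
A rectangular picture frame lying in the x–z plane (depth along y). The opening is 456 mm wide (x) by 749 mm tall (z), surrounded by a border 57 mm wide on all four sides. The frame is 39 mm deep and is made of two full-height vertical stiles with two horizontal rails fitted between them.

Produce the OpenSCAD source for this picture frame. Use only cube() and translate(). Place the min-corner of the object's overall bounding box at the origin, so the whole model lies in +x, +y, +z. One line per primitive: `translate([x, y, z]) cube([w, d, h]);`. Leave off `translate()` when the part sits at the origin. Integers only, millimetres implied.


cube([57, 39, 863]);
translate([513, 0, 0]) cube([57, 39, 863]);
translate([57, 0, 0]) cube([456, 39, 57]);
translate([57, 0, 806]) cube([456, 39, 57]);


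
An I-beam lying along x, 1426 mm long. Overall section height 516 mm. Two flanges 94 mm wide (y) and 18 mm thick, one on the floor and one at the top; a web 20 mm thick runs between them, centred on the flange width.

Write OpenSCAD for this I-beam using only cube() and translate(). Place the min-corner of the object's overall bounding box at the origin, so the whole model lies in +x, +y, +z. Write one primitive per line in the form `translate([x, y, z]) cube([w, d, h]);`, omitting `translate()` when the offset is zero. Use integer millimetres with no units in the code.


cube([1426, 94, 18]);
translate([0, 37, 18]) cube([1426, 20, 480]);
translate([0, 0, 498]) cube([1426, 94, 18]);


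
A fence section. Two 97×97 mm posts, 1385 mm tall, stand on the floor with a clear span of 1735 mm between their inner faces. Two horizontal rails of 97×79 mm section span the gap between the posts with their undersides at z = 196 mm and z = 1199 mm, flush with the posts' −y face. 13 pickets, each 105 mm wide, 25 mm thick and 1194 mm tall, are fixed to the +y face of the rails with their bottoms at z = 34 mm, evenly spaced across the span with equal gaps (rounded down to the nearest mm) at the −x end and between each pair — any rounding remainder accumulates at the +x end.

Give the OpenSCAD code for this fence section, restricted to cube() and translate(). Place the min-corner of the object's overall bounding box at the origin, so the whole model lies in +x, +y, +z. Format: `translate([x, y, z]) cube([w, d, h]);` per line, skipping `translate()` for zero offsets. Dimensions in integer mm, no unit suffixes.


cube([97, 97, 1385]);
translate([1832, 0, 0]) cube([97, 97, 1385]);
translate([97, 0, 196]) cube([1735, 97, 79]);
translate([97, 0, 1199]) cube([1735, 97, 79]);
translate([123, 97, 34]) cube([105, 25, 1194]);
translate([254, 97, 34]) cube([105, 25, 1194]);
translate([385, 97, 34]) cube([105, 25, 1194]);
translate([516, 97, 34]) cube([105, 25, 1194]);
translate([647, 97, 34]) cube([105, 25, 1194]);
translate([778, 97, 34]) cube([105, 25, 1194]);
translate([909, 97, 34]) cube([105, 25, 1194]);
translate([1040, 97, 34]) cube([105, 25, 1194]);
translate([1171, 97, 34]) cube([105, 25, 1194]);
translate([1302, 97, 34]) cube([105, 25, 1194]);
translate([1433, 97, 34]) cube([105, 25, 1194]);
translate([1564, 97, 34]) cube([105, 25, 1194]);
translate([1695, 97, 34]) cube([105, 25, 1194]);


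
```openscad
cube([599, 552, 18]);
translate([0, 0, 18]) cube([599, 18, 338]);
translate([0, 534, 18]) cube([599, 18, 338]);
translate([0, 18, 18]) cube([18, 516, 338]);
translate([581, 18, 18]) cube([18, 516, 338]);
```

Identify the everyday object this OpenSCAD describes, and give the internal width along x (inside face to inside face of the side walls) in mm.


An open box. The internal width is 563 mm.

A 599×552 base slab with four walls standing on it — an open box. The base is 599 mm wide and the walls are 18 mm thick, so the internal width is 599 − 2 × 18 = 563 mm.


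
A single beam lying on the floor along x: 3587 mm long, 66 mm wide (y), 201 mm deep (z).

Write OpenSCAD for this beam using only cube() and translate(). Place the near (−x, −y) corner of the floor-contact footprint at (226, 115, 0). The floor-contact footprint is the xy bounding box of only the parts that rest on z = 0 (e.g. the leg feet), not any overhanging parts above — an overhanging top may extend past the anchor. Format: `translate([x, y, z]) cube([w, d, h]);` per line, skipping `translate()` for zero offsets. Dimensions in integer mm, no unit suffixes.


translate([226, 115, 0]) cube([3587, 66, 201]);


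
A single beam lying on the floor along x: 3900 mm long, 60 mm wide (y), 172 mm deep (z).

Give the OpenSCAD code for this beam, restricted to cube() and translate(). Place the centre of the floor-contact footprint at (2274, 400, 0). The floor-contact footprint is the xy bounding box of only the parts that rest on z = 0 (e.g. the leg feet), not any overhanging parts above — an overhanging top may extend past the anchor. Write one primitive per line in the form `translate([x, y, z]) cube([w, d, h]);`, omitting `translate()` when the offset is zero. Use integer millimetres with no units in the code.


translate([324, 370, 0]) cube([3900, 60, 172]);


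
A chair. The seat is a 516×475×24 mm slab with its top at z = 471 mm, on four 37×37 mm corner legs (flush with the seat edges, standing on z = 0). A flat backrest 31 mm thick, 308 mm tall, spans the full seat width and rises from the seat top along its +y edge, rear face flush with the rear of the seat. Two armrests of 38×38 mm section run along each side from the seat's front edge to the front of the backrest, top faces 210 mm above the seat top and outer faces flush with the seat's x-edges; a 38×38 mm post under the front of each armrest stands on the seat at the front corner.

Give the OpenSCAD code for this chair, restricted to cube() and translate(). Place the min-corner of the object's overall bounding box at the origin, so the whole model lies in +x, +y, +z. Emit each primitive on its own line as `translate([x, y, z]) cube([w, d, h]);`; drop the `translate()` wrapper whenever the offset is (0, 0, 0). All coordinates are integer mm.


translate([0, 0, 447]) cube([516, 475, 24]);
cube([37, 37, 447]);
translate([479, 0, 0]) cube([37, 37, 447]);
translate([0, 438, 0]) cube([37, 37, 447]);
translate([479, 438, 0]) cube([37, 37, 447]);
translate([0, 444, 471]) cube([516, 31, 308]);
translate([0, 0, 643]) cube([38, 444, 38]);
translate([478, 0, 643]) cube([38, 444, 38]);
translate([0, 0, 471]) cube([38, 38, 172]);
translate([478, 0, 471]) cube([38, 38, 172]);


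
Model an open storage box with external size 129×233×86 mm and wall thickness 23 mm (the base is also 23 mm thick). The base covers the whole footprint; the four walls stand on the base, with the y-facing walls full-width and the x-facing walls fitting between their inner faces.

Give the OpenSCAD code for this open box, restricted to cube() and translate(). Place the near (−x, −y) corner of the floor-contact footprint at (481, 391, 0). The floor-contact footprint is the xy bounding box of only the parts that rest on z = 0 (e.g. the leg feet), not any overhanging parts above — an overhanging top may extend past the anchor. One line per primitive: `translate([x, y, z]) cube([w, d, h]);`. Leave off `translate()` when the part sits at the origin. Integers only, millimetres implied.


translate([481, 391, 0]) cube([129, 233, 23]);
translate([481, 391, 23]) cube([129, 23, 63]);
translate([481, 601, 23]) cube([129, 23, 63]);
translate([481, 414, 23]) cube([23, 187, 63]);
translate([587, 414, 23]) cube([23, 187, 63]);


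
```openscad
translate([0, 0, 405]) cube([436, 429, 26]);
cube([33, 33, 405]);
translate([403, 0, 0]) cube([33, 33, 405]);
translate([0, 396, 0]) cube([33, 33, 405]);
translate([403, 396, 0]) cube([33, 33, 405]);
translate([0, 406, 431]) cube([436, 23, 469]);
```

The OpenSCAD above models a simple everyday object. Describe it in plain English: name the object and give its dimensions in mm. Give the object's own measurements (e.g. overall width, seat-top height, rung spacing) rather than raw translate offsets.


A chair. The seat is a 436×429×26 mm slab with its top at z = 431 mm, on four 33×33 mm corner legs (flush with the seat edges, standing on z = 0). A flat backrest 23 mm thick, 469 mm tall, spans the full seat width and rises from the seat top along its +y edge, rear face flush with the rear of the seat.
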